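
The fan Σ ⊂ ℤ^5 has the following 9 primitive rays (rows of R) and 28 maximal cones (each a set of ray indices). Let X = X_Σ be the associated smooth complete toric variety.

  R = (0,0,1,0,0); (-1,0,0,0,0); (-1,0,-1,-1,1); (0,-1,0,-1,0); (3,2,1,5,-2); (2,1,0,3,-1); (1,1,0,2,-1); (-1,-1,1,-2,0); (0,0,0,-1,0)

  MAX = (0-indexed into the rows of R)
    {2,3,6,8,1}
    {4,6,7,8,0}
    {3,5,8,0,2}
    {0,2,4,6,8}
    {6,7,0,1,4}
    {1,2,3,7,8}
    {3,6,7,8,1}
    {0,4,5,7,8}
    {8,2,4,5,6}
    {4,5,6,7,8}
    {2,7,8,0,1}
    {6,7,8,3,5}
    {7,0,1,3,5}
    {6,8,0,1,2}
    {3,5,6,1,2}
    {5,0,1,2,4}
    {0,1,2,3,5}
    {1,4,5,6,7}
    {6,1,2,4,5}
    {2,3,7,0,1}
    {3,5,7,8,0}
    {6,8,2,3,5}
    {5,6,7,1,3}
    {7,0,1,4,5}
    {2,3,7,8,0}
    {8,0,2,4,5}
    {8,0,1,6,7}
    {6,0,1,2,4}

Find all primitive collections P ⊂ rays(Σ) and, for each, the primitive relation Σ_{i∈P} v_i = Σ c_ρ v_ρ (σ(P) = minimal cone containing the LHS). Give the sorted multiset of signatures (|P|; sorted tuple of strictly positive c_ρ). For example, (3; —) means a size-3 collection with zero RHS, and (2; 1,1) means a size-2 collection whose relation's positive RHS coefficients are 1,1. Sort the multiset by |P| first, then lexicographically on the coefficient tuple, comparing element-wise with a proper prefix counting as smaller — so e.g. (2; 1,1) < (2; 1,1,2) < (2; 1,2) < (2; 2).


Σ has 9 primitive collections:

  {3,4}:  v_{3} + v_{4} = 2·v_{5} + v_{7} ; sig = (2; 1,2)
  {2,5,7}:  v_{2} + v_{5} + v_{7} = 0 ; sig = (3; —)
  {0,5,6}:  v_{0} + v_{5} + v_{6} = v_{4} ; sig = (3; 1)
  {1,5,8}:  v_{1} + v_{5} + v_{8} = v_{6} ; sig = (3; 1)
  {0,3,6}:  v_{0} + v_{3} + v_{6} = v_{5} + v_{7} ; sig = (3; 1,1)
  {2,4,7}:  v_{2} + v_{4} + v_{7} = v_{0} + v_{6} ; sig = (3; 1,1)
  {2,6,7}:  v_{2} + v_{6} + v_{7} = v_{1} + v_{8} ; sig = (3; 1,1)
  {1,4,8}:  v_{1} + v_{4} + v_{8} = v_{0} + 2·v_{6} ; sig = (3; 1,2)
  {0,1,3,8}:  v_{0} + v_{1} + v_{3} + v_{8} = v_{7} ; sig = (4; 1)

Signatures (|P|; sorted positive RHS coefficients), sorted:
[(2; 1,2), (3; —), (3; 1), (3; 1), (3; 1,1), (3; 1,1), (3; 1,1), (3; 1,2), (4; 1)]


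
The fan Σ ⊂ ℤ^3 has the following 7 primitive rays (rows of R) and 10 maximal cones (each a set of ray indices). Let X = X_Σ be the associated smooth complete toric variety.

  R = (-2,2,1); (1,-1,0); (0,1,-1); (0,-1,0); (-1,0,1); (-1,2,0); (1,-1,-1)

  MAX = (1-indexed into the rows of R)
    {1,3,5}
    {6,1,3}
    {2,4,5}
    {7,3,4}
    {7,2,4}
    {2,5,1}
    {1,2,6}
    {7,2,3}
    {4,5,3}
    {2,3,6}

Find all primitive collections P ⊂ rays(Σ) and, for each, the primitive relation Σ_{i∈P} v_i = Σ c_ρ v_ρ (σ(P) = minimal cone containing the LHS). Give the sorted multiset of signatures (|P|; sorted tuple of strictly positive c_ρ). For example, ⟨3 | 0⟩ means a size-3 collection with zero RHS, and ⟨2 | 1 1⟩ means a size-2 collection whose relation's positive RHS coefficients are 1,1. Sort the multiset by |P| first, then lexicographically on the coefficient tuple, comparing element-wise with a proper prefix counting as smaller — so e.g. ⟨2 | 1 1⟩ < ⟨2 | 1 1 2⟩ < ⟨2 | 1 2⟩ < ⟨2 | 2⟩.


9 minimal non-faces of Δ(Σ) (on 7 rays):

  P={5,6}:  v_{5} + v_{6} = v_{1}  so sig = ⟨2 | 1⟩
  P={5,7}:  v_{5} + v_{7} = v_{4}  so sig = ⟨2 | 1⟩
  P={6,7}:  v_{6} + v_{7} = v_{3}  so sig = ⟨2 | 1⟩
  P={1,7}:  v_{1} + v_{7} = v_{3} + v_{5}  so sig = ⟨2 | 1 1⟩
  P={4,6}:  v_{4} + v_{6} = v_{3} + v_{5}  so sig = ⟨2 | 1 1⟩
  P={1,4}:  v_{1} + v_{4} = v_{3} + 2·v_{5}  so sig = ⟨2 | 1 2⟩
  P={2,3,5}:  v_{2} + v_{3} + v_{5} = 0  so sig = ⟨3 | 0⟩
  P={1,2,3}:  v_{1} + v_{2} + v_{3} = v_{6}  so sig = ⟨3 | 1⟩
  P={2,3,4}:  v_{2} + v_{3} + v_{4} = v_{7}  so sig = ⟨3 | 1⟩

Sorted signature multiset PRS(X):
{ ⟨2 | 1⟩ ×3,  ⟨2 | 1 1⟩ ×2,  ⟨2 | 1 2⟩,  ⟨3 | 0⟩,  ⟨3 | 1⟩ ×2 }


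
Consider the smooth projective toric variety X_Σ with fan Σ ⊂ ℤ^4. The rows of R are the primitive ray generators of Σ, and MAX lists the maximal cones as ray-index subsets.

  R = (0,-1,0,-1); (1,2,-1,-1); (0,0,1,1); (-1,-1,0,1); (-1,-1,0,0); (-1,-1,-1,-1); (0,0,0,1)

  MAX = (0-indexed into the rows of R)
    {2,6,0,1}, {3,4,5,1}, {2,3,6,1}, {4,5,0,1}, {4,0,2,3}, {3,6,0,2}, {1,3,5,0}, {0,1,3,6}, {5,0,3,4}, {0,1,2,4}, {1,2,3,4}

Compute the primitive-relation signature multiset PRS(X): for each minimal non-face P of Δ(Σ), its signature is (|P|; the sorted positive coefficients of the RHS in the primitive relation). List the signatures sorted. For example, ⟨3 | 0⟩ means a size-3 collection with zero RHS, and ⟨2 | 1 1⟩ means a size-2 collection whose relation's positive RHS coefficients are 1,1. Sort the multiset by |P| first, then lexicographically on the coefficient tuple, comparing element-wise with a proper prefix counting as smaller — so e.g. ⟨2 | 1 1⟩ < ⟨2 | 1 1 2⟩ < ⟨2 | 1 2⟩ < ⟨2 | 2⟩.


5 minimal non-faces of Δ(Σ) (on 7 rays):

  P = {2,5}:  v_{2} + v_{5} = v_{4}  ⇒ sig = ⟨2 | 1⟩
  P = {4,6}:  v_{4} + v_{6} = v_{3}  ⇒ sig = ⟨2 | 1⟩
  P = {5,6}:  v_{5} + v_{6} = v_{0} + v_{1} + 2·v_{3}  ⇒ sig = ⟨2 | 1 1 2⟩
  P = {0,1,2,3}:  v_{0} + v_{1} + v_{2} + v_{3} = 0  ⇒ sig = ⟨4 | 0⟩
  P = {0,1,3,4}:  v_{0} + v_{1} + v_{3} + v_{4} = v_{5}  ⇒ sig = ⟨4 | 1⟩

Signatures (|P|; sorted positive RHS coefficients), sorted:
    |P|=2: 3 collections, coeffs (1), (1), (1,1,2)
    |P|=4: 2 collections, coeffs (), (1)


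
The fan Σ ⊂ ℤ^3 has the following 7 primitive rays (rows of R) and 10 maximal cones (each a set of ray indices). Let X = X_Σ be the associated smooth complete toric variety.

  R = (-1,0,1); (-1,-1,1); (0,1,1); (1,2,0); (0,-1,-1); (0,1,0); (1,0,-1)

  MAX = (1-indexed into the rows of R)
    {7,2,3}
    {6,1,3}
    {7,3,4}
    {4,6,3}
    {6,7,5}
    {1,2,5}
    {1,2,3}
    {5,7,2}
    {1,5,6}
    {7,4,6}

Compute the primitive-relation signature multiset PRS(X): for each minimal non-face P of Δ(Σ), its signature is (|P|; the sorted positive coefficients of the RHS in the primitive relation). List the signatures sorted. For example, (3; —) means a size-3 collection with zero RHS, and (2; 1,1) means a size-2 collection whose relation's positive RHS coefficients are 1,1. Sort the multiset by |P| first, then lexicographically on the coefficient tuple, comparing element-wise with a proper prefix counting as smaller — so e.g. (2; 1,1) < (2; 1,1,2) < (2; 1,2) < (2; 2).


The 7 primitive collections of Σ (r=7, n=3):

  {1,7}:  v_{1} + v_{7} = 0 — sig = (2; —)
  {3,5}:  v_{3} + v_{5} = 0 — sig = (2; —)
  {2,4}:  v_{2} + v_{4} = v_{3} — sig = (2; 1)
  {2,6}:  v_{2} + v_{6} = v_{1} — sig = (2; 1)
  {1,4}:  v_{1} + v_{4} = v_{3} + v_{6} — sig = (2; 1,1)
  {4,5}:  v_{4} + v_{5} = v_{6} + v_{7} — sig = (2; 1,1)
  {3,6,7}:  v_{3} + v_{6} + v_{7} = v_{4} — sig = (3; 1)

so the primitive-relation signature multiset is
    |P|=2: 6 collections, coeffs (), (), (1), (1), (1,1), (1,1)
    |P|=3: 1 collection, coeffs (1)


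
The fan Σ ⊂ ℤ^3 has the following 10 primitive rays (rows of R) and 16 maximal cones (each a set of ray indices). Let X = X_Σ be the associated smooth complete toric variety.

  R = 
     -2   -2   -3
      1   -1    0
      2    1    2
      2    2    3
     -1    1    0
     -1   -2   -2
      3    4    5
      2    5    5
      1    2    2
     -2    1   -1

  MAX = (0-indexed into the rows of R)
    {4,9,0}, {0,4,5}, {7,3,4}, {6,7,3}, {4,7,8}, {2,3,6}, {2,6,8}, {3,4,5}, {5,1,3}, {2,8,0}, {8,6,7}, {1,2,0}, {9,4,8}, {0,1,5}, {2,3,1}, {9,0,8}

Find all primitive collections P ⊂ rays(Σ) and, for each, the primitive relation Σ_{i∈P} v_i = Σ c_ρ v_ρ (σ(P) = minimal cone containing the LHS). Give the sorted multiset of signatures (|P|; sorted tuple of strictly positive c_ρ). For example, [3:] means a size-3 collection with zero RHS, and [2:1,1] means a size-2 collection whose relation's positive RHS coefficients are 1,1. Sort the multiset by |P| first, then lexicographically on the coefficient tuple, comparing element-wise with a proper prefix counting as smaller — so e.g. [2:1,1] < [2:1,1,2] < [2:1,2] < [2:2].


Δ(Σ) — 10 vertices, 22 min non-faces:

  P={0,3}:  v_{0} + v_{3} = 0  →  sig = [2:]
  P={1,4}:  v_{1} + v_{4} = 0  →  sig = [2:]
  P={5,8}:  v_{5} + v_{8} = 0  →  sig = [2:]
  P={0,6}:  v_{0} + v_{6} = v_{8}  →  sig = [2:1]
  P={1,7}:  v_{1} + v_{7} = v_{6}  →  sig = [2:1]
  P={1,8}:  v_{1} + v_{8} = v_{2}  →  sig = [2:1]
  P={2,4}:  v_{2} + v_{4} = v_{8}  →  sig = [2:1]
  P={2,5}:  v_{2} + v_{5} = v_{1}  →  sig = [2:1]
  P={3,8}:  v_{3} + v_{8} = v_{6}  →  sig = [2:1]
  P={4,6}:  v_{4} + v_{6} = v_{7}  →  sig = [2:1]
  P={5,6}:  v_{5} + v_{6} = v_{3}  →  sig = [2:1]
  P={0,7}:  v_{0} + v_{7} = v_{4} + v_{8}  →  sig = [2:1,1]
  P={1,6}:  v_{1} + v_{6} = v_{2} + v_{3}  →  sig = [2:1,1]
  P={1,9}:  v_{1} + v_{9} = v_{0} + v_{8}  →  sig = [2:1,1]
  P={2,7}:  v_{2} + v_{7} = v_{6} + v_{8}  →  sig = [2:1,1]
  P={3,9}:  v_{3} + v_{9} = v_{4} + v_{8}  →  sig = [2:1,1]
  P={5,7}:  v_{5} + v_{7} = v_{3} + v_{4}  →  sig = [2:1,1]
  P={5,9}:  v_{5} + v_{9} = v_{0} + v_{4}  →  sig = [2:1,1]
  P={2,9}:  v_{2} + v_{9} = v_{0} + 2·v_{8}  →  sig = [2:1,2]
  P={6,9}:  v_{6} + v_{9} = v_{4} + 2·v_{8}  →  sig = [2:1,2]
  P={7,9}:  v_{7} + v_{9} = 2·v_{4} + 2·v_{8}  →  sig = [2:2,2]
  P={0,4,8}:  v_{0} + v_{4} + v_{8} = v_{9}  →  sig = [3:1]

Sorted signature multiset PRS(X):
    |P|=2: 21 collections, coeffs (), (), (), (1), (1), (1), (1), (1), (1), (1), (1), (1,1), (1,1), (1,1), (1,1), (1,1), (1,1), (1,1), (1,2), (1,2), (2,2)
    |P|=3: 1 collection, coeffs (1)


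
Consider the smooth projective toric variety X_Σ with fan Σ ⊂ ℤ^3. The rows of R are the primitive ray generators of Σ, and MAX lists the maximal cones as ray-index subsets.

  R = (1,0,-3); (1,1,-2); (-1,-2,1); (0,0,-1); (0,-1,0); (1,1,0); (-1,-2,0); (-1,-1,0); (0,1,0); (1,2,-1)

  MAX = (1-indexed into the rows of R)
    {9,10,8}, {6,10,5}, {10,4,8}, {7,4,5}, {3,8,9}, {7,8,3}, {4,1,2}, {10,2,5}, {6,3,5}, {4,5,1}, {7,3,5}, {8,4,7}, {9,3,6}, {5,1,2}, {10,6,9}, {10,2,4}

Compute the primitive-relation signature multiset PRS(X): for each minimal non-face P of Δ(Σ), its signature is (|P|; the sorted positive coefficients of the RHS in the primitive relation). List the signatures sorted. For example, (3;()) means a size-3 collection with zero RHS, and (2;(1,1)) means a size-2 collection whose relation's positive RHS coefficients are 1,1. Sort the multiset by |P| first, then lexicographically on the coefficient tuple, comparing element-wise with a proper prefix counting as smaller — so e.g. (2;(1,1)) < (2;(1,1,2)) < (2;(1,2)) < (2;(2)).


Σ has 23 primitive collections:

  • {3,10}:  v_{3} + v_{10} = 0  ⟹  sig = (2;())
  • {5,9}:  v_{5} + v_{9} = 0  ⟹  sig = (2;())
  • {6,8}:  v_{6} + v_{8} = 0  ⟹  sig = (2;())
  • {3,4}:  v_{3} + v_{4} = v_{7}  ⟹  sig = (2;(1))
  • {5,8}:  v_{5} + v_{8} = v_{7}  ⟹  sig = (2;(1))
  • {6,7}:  v_{6} + v_{7} = v_{5}  ⟹  sig = (2;(1))
  • {7,9}:  v_{7} + v_{9} = v_{8}  ⟹  sig = (2;(1))
  • {7,10}:  v_{7} + v_{10} = v_{4}  ⟹  sig = (2;(1))
  • {1,9}:  v_{1} + v_{9} = v_{2} + v_{4}  ⟹  sig = (2;(1,1))
  • {2,3}:  v_{2} + v_{3} = v_{4} + v_{5}  ⟹  sig = (2;(1,1))
  • {2,9}:  v_{2} + v_{9} = v_{4} + v_{10}  ⟹  sig = (2;(1,1))
  • {4,6}:  v_{4} + v_{6} = v_{5} + v_{10}  ⟹  sig = (2;(1,1))
  • {4,9}:  v_{4} + v_{9} = v_{8} + v_{10}  ⟹  sig = (2;(1,1))
  • {1,6}:  v_{1} + v_{6} = v_{2} + 2·v_{5} + v_{10}  ⟹  sig = (2;(1,1,2))
  • {2,7}:  v_{2} + v_{7} = 2·v_{4} + v_{5}  ⟹  sig = (2;(1,2))
  • {1,8}:  v_{1} + v_{8} = 3·v_{4} + v_{5}  ⟹  sig = (2;(1,3))
  • {1,10}:  v_{1} + v_{10} = 2·v_{2}  ⟹  sig = (2;(2))
  • {2,8}:  v_{2} + v_{8} = 2·v_{4}  ⟹  sig = (2;(2))
  • {1,3}:  v_{1} + v_{3} = 2·v_{4} + 2·v_{5}  ⟹  sig = (2;(2,2))
  • {2,6}:  v_{2} + v_{6} = 2·v_{5} + 2·v_{10}  ⟹  sig = (2;(2,2))
  • {1,7}:  v_{1} + v_{7} = 3·v_{4} + 2·v_{5}  ⟹  sig = (2;(2,3))
  • {2,4,5}:  v_{2} + v_{4} + v_{5} = v_{1}  ⟹  sig = (3;(1))
  • {4,5,10}:  v_{4} + v_{5} + v_{10} = v_{2}  ⟹  sig = (3;(1))

so the primitive-relation signature multiset is
    (2;())
    (2;())
    (2;())
    (2;(1))
    (2;(1))
    (2;(1))
    (2;(1))
    (2;(1))
    (2;(1,1))
    (2;(1,1))
    (2;(1,1))
    (2;(1,1))
    (2;(1,1))
    (2;(1,1,2))
    (2;(1,2))
    (2;(1,3))
    (2;(2))
    (2;(2))
    (2;(2,2))
    (2;(2,2))
    (2;(2,3))
    (3;(1))
    (3;(1))


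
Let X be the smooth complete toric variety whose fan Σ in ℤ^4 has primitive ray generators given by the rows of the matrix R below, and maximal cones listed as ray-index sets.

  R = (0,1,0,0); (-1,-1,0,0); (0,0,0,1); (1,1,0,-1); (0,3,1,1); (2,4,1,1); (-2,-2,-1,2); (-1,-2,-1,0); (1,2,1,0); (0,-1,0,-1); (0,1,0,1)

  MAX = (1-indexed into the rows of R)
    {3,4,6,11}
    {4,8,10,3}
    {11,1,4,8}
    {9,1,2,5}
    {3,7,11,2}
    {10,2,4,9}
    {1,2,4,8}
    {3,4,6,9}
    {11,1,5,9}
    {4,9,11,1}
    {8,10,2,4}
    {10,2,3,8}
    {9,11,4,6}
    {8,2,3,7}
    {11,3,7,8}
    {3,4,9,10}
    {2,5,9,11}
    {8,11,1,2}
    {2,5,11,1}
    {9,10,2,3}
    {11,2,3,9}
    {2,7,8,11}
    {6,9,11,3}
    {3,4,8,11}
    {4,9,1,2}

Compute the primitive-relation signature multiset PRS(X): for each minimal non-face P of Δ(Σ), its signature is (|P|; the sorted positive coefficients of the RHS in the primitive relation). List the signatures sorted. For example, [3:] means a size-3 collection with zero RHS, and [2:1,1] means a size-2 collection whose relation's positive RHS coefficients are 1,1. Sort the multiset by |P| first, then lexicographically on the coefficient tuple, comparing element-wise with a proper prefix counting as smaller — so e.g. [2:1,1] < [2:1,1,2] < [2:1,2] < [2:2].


|primitive collections| = 24. Relations:

  P = {8,9}:  v_{8} + v_{9} = 0  so sig = [2:]
  P = {10,11}:  v_{10} + v_{11} = 0  so sig = [2:]
  P = {1,3}:  v_{1} + v_{3} = v_{11}  so sig = [2:1]
  P = {1,10}:  v_{1} + v_{10} = v_{2} + v_{4}  so sig = [2:1,1]
  P = {2,6}:  v_{2} + v_{6} = v_{9} + v_{11}  so sig = [2:1,1]
  P = {4,7}:  v_{4} + v_{7} = v_{8} + v_{11}  so sig = [2:1,1]
  P = {5,8}:  v_{5} + v_{8} = v_{1} + v_{2} + v_{11}  so sig = [2:1,1,1]
  P = {5,10}:  v_{5} + v_{10} = v_{1} + v_{2} + v_{9}  so sig = [2:1,1,1]
  P = {6,8}:  v_{6} + v_{8} = v_{3} + v_{4} + v_{11}  so sig = [2:1,1,1]
  P = {6,10}:  v_{6} + v_{10} = v_{3} + v_{4} + v_{9}  so sig = [2:1,1,1]
  P = {7,9}:  v_{7} + v_{9} = v_{2} + v_{3} + v_{11}  so sig = [2:1,1,1]
  P = {7,10}:  v_{7} + v_{10} = v_{2} + v_{3} + v_{8}  so sig = [2:1,1,1]
  P = {1,6}:  v_{1} + v_{6} = v_{4} + v_{9} + 2·v_{11}  so sig = [2:1,1,2]
  P = {1,7}:  v_{1} + v_{7} = v_{2} + v_{8} + 2·v_{11}  so sig = [2:1,1,2]
  P = {3,5}:  v_{3} + v_{5} = v_{2} + v_{9} + 2·v_{11}  so sig = [2:1,1,2]
  P = {4,5}:  v_{4} + v_{5} = 2·v_{1} + v_{9}  so sig = [2:1,2]
  P = {6,7}:  v_{6} + v_{7} = v_{3} + 2·v_{11}  so sig = [2:1,2]
  P = {5,6}:  v_{5} + v_{6} = v_{1} + 2·v_{9} + 2·v_{11}  so sig = [2:1,2,2]
  P = {5,7}:  v_{5} + v_{7} = 2·v_{2} + 3·v_{11}  so sig = [2:2,3]
  P = {2,3,4}:  v_{2} + v_{3} + v_{4} = 0  so sig = [3:]
  P = {2,4,11}:  v_{2} + v_{4} + v_{11} = v_{1}  so sig = [3:1]
  P = {1,2,9,11}:  v_{1} + v_{2} + v_{9} + v_{11} = v_{5}  so sig = [4:1]
  P = {2,3,8,11}:  v_{2} + v_{3} + v_{8} + v_{11} = v_{7}  so sig = [4:1]
  P = {3,4,9,11}:  v_{3} + v_{4} + v_{9} + v_{11} = v_{6}  so sig = [4:1]

so the primitive-relation signature multiset is
    |P|=2: 19 collections, coeffs (), (), (1), (1,1), (1,1), (1,1), (1,1,1), (1,1,1), (1,1,1), (1,1,1), (1,1,1), (1,1,1), (1,1,2), (1,1,2), (1,1,2), (1,2), (1,2), (1,2,2), (2,3)
    |P|=3: 2 collections, coeffs (), (1)
    |P|=4: 3 collections, coeffs (1), (1), (1)


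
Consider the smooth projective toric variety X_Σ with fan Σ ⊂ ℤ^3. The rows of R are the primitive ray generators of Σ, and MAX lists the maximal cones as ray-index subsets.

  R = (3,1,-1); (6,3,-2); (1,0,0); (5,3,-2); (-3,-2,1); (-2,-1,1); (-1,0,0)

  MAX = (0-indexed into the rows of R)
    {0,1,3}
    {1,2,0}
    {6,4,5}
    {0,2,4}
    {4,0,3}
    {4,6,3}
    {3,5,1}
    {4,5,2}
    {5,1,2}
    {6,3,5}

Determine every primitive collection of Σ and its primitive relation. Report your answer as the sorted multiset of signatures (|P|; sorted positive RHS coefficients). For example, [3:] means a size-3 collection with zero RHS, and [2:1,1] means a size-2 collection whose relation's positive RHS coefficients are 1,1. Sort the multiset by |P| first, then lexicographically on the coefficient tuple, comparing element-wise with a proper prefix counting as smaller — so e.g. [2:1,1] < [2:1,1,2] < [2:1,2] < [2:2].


The 7 primitive collections of Σ (r=7, n=3):

  • {2,6}:  v_{2} + v_{6} = 0  →  sig = [2:]
  • {0,5}:  v_{0} + v_{5} = v_{2}  →  sig = [2:1]
  • {1,4}:  v_{1} + v_{4} = v_{0}  →  sig = [2:1]
  • {1,6}:  v_{1} + v_{6} = v_{3}  →  sig = [2:1]
  • {2,3}:  v_{2} + v_{3} = v_{1}  →  sig = [2:1]
  • {0,6}:  v_{0} + v_{6} = v_{3} + v_{4}  →  sig = [2:1,1]
  • {3,4,5}:  v_{3} + v_{4} + v_{5} = 0  →  sig = [3:]

Sorted signature multiset PRS(X):
[[2:], [2:1], [2:1], [2:1], [2:1], [2:1,1], [3:]]


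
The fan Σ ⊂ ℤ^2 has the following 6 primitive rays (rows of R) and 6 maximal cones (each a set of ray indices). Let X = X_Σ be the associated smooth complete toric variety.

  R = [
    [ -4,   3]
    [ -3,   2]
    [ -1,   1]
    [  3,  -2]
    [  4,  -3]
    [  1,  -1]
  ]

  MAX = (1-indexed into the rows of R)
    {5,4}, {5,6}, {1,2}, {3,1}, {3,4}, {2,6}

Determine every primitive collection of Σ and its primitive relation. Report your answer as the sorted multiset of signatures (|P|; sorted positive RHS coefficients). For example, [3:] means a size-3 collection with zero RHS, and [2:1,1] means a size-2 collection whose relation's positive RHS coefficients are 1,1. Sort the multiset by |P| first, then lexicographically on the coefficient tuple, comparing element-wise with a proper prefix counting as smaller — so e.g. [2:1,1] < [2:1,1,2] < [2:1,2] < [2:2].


Minimal non-faces — 9 found among 6 rays, 6 max cones:

  {1,5}:  v_{1} + v_{5} = 0  ⇒ sig = [2:]
  {2,4}:  v_{2} + v_{4} = 0  ⇒ sig = [2:]
  {3,6}:  v_{3} + v_{6} = 0  ⇒ sig = [2:]
  {1,4}:  v_{1} + v_{4} = v_{3}  ⇒ sig = [2:1]
  {1,6}:  v_{1} + v_{6} = v_{2}  ⇒ sig = [2:1]
  {2,3}:  v_{2} + v_{3} = v_{1}  ⇒ sig = [2:1]
  {2,5}:  v_{2} + v_{5} = v_{6}  ⇒ sig = [2:1]
  {3,5}:  v_{3} + v_{5} = v_{4}  ⇒ sig = [2:1]
  {4,6}:  v_{4} + v_{6} = v_{5}  ⇒ sig = [2:1]

so the primitive-relation signature multiset is
    |P|=2: 9 collections, coeffs (), (), (), (1), (1), (1), (1), (1), (1)


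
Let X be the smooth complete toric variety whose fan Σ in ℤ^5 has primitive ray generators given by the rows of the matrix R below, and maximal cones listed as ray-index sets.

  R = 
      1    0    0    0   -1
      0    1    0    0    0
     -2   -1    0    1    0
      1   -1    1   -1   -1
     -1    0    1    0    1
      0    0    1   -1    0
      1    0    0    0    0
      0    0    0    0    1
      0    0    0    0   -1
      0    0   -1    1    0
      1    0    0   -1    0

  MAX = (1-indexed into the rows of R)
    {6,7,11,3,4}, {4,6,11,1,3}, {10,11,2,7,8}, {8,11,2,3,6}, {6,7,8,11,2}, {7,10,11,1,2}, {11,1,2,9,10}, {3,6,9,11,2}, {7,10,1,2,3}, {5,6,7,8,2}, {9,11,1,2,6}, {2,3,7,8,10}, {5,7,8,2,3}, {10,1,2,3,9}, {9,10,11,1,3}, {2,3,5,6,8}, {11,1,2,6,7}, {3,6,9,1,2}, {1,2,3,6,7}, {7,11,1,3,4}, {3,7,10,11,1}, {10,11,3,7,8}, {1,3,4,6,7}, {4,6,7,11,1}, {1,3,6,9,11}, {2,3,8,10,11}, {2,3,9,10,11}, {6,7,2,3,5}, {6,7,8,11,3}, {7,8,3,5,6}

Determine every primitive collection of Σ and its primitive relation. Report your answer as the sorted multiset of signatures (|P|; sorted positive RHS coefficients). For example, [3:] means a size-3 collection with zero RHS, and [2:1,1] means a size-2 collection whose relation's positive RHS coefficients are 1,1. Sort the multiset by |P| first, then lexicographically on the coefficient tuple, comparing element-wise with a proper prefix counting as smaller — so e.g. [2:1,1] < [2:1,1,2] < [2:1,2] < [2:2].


Δ(Σ) — 11 vertices, 17 min non-faces:

  • {6,10}:  v_{6} + v_{10} = 0  →  sig = [2:]
  • {8,9}:  v_{8} + v_{9} = 0  →  sig = [2:]
  • {1,8}:  v_{1} + v_{8} = v_{7}  →  sig = [2:1]
  • {7,9}:  v_{7} + v_{9} = v_{1}  →  sig = [2:1]
  • {2,4}:  v_{2} + v_{4} = v_{1} + v_{6}  →  sig = [2:1,1]
  • {5,11}:  v_{5} + v_{11} = v_{6} + v_{8}  →  sig = [2:1,1]
  • {4,10}:  v_{4} + v_{10} = v_{1} + v_{3} + v_{7} + v_{11}  →  sig = [2:1,1,1,1]
  • {5,9}:  v_{5} + v_{9} = v_{2} + v_{3} + v_{6} + v_{7}  →  sig = [2:1,1,1,1]
  • {5,10}:  v_{5} + v_{10} = v_{2} + v_{3} + v_{7} + v_{8}  →  sig = [2:1,1,1,1]
  • {1,5}:  v_{1} + v_{5} = v_{2} + v_{3} + v_{6} + 2·v_{7}  →  sig = [2:1,1,1,2]
  • {4,8}:  v_{4} + v_{8} = v_{3} + v_{6} + 2·v_{7} + v_{11}  →  sig = [2:1,1,1,2]
  • {4,9}:  v_{4} + v_{9} = 2·v_{1} + v_{3} + v_{6} + v_{11}  →  sig = [2:1,1,1,2]
  • {4,5}:  v_{4} + v_{5} = v_{3} + 2·v_{6} + 2·v_{7}  →  sig = [2:1,2,2]
  • {2,3,7,11}:  v_{2} + v_{3} + v_{7} + v_{11} = 0  →  sig = [4:]
  • {1,2,3,11}:  v_{1} + v_{2} + v_{3} + v_{11} = v_{9}  →  sig = [4:1]
  • {1,3,6,7,11}:  v_{1} + v_{3} + v_{6} + v_{7} + v_{11} = v_{4}  →  sig = [5:1]
  • {2,3,6,7,8}:  v_{2} + v_{3} + v_{6} + v_{7} + v_{8} = v_{5}  →  sig = [5:1]

so the primitive-relation signature multiset is
{ [2:] ×2,  [2:1] ×2,  [2:1,1] ×2,  [2:1,1,1,1] ×3,  [2:1,1,1,2] ×3,  [2:1,2,2],  [4:],  [4:1],  [5:1] ×2 }


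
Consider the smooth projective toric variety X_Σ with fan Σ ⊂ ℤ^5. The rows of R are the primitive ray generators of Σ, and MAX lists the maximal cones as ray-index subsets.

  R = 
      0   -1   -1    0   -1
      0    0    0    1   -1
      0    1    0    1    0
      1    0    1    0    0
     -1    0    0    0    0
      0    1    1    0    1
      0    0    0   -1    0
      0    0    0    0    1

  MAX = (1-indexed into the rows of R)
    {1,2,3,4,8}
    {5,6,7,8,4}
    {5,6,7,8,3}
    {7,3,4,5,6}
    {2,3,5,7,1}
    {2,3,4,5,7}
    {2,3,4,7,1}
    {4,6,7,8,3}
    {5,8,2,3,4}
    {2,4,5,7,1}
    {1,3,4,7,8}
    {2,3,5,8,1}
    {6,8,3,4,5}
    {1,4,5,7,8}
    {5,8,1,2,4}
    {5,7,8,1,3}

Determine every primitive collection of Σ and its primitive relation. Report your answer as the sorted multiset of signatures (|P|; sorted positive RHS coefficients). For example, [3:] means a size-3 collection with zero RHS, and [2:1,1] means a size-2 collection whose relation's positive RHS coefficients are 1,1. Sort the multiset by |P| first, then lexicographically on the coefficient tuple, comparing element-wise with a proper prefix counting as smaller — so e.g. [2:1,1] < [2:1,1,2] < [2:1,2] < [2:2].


Minimal non-faces — 5 found among 8 rays, 16 max cones:

  P = {1,6}:  v_{1} + v_{6} = 0 ; sig = [2:]
  P = {2,6}:  v_{2} + v_{6} = v_{3} + v_{4} + v_{5} ; sig = [2:1,1,1]
  P = {2,7,8}:  v_{2} + v_{7} + v_{8} = 0 ; sig = [3:]
  P = {1,3,4,5}:  v_{1} + v_{3} + v_{4} + v_{5} = v_{2} ; sig = [4:1]
  P = {3,4,5,7,8}:  v_{3} + v_{4} + v_{5} + v_{7} + v_{8} = v_{6} ; sig = [5:1]

Signatures (|P|; sorted positive RHS coefficients), sorted:
    [2:]
    [2:1,1,1]
    [3:]
    [4:1]
    [5:1]


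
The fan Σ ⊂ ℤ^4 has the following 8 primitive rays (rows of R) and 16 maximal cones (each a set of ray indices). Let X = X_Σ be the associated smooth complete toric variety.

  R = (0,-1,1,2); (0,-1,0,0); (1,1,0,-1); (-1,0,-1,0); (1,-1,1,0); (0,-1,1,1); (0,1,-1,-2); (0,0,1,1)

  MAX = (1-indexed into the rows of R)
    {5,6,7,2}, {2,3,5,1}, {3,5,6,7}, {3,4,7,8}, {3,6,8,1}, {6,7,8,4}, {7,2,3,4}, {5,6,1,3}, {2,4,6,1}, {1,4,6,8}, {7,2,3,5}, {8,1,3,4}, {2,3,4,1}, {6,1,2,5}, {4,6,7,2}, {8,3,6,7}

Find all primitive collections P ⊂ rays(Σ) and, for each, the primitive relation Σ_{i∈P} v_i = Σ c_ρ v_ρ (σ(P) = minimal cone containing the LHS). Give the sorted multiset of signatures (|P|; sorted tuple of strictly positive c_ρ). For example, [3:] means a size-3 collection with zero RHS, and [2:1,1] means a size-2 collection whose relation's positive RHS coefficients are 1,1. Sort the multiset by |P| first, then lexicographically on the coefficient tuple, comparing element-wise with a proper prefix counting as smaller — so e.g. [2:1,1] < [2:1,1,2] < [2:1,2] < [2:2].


Primitive collections (6):

  P = {1,7}:  v_{1} + v_{7} = 0  ⟹  sig = [2:]
  P = {2,8}:  v_{2} + v_{8} = v_{6}  ⟹  sig = [2:1]
  P = {4,5}:  v_{4} + v_{5} = v_{2}  ⟹  sig = [2:1]
  P = {5,8}:  v_{5} + v_{8} = v_{3} + 2·v_{6}  ⟹  sig = [2:1,2]
  P = {3,4,6}:  v_{3} + v_{4} + v_{6} = 0  ⟹  sig = [3:]
  P = {2,3,6}:  v_{2} + v_{3} + v_{6} = v_{5}  ⟹  sig = [3:1]

Hence PRS(X_Σ) =
[[2:], [2:1], [2:1], [2:1,2], [3:], [3:1]]


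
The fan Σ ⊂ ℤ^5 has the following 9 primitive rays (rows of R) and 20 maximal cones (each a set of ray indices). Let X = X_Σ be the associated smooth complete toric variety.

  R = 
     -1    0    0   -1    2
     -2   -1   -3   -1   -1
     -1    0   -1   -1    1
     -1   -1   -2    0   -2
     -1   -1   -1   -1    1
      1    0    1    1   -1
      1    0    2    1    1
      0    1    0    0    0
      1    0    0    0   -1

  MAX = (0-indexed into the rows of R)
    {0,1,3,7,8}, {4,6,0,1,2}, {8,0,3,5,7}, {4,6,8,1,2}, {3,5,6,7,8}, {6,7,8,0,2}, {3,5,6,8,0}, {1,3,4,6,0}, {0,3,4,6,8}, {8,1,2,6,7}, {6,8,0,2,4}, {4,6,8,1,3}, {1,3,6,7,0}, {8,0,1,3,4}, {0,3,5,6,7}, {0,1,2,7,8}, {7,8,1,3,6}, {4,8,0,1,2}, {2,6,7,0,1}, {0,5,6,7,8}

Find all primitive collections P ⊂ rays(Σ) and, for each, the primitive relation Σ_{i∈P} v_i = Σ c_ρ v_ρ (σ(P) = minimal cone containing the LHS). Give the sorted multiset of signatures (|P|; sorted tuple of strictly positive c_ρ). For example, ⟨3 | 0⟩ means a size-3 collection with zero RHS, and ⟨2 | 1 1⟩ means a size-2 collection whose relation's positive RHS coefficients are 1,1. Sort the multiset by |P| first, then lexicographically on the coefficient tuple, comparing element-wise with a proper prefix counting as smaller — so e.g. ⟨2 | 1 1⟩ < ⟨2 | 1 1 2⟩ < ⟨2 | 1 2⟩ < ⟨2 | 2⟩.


7 collections generate NE(X_Σ); each relation:

  P={2,5}:  v_{2} + v_{5} = 0 ; sig = ⟨2 | 0⟩
  P={1,5}:  v_{1} + v_{5} = v_{3} ; sig = ⟨2 | 1⟩
  P={2,3}:  v_{2} + v_{3} = v_{1} ; sig = ⟨2 | 1⟩
  P={4,7}:  v_{4} + v_{7} = v_{2} ; sig = ⟨2 | 1⟩
  P={4,5}:  v_{4} + v_{5} = v_{0} + v_{3} + v_{6} + v_{8} ; sig = ⟨2 | 1 1 1 1⟩
  P={0,1,6,8}:  v_{0} + v_{1} + v_{6} + v_{8} = v_{4} ; sig = ⟨4 | 1⟩
  P={0,3,6,7,8}:  v_{0} + v_{3} + v_{6} + v_{7} + v_{8} = 0 ; sig = ⟨5 | 0⟩

Sorted signature multiset PRS(X):
{ ⟨2 | 0⟩,  ⟨2 | 1⟩ ×3,  ⟨2 | 1 1 1 1⟩,  ⟨4 | 1⟩,  ⟨5 | 0⟩ }


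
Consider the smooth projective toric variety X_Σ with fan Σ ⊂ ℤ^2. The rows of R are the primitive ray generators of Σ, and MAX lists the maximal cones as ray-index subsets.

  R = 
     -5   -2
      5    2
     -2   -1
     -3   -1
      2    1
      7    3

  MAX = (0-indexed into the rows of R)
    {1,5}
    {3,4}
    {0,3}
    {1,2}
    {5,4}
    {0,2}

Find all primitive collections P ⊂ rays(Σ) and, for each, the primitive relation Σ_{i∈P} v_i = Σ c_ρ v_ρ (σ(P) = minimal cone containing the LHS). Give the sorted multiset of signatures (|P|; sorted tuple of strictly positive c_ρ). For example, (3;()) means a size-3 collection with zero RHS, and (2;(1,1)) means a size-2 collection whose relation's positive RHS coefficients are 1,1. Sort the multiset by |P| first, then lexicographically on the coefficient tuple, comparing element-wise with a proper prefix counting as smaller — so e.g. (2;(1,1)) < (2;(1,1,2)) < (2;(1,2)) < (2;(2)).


The 9 primitive collections of Σ (r=6, n=2):

  P={0,1}:  v_{0} + v_{1} = 0  so sig = (2;())
  P={2,4}:  v_{2} + v_{4} = 0  so sig = (2;())
  P={0,4}:  v_{0} + v_{4} = v_{3}  so sig = (2;(1))
  P={0,5}:  v_{0} + v_{5} = v_{4}  so sig = (2;(1))
  P={1,3}:  v_{1} + v_{3} = v_{4}  so sig = (2;(1))
  P={1,4}:  v_{1} + v_{4} = v_{5}  so sig = (2;(1))
  P={2,3}:  v_{2} + v_{3} = v_{0}  so sig = (2;(1))
  P={2,5}:  v_{2} + v_{5} = v_{1}  so sig = (2;(1))
  P={3,5}:  v_{3} + v_{5} = 2·v_{4}  so sig = (2;(2))

Hence PRS(X_Σ) =
{ (2;()) ×2,  (2;(1)) ×6,  (2;(2)) }


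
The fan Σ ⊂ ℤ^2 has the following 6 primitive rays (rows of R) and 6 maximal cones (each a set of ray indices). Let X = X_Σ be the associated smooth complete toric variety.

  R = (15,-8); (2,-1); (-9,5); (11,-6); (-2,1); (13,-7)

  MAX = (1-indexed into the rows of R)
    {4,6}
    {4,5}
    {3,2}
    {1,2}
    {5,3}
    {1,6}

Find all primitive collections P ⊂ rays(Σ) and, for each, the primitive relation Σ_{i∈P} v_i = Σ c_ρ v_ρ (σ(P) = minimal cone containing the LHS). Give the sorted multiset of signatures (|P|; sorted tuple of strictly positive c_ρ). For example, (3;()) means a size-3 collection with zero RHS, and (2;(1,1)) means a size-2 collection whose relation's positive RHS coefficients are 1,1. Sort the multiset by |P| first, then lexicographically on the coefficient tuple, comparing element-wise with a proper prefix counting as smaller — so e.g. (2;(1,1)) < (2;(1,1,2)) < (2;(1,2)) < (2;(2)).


Δ(Σ) — 6 vertices, 9 min non-faces:

  • {2,5}:  v_{2} + v_{5} = 0 — sig = (2;())
  • {1,5}:  v_{1} + v_{5} = v_{6} — sig = (2;(1))
  • {2,4}:  v_{2} + v_{4} = v_{6} — sig = (2;(1))
  • {2,6}:  v_{2} + v_{6} = v_{1} — sig = (2;(1))
  • {3,4}:  v_{3} + v_{4} = v_{2} — sig = (2;(1))
  • {5,6}:  v_{5} + v_{6} = v_{4} — sig = (2;(1))
  • {1,4}:  v_{1} + v_{4} = 2·v_{6} — sig = (2;(2))
  • {3,6}:  v_{3} + v_{6} = 2·v_{2} — sig = (2;(2))
  • {1,3}:  v_{1} + v_{3} = 3·v_{2} — sig = (2;(3))

so the primitive-relation signature multiset is
    |P|=2: 9 collections, coeffs (), (1), (1), (1), (1), (1), (2), (2), (3)


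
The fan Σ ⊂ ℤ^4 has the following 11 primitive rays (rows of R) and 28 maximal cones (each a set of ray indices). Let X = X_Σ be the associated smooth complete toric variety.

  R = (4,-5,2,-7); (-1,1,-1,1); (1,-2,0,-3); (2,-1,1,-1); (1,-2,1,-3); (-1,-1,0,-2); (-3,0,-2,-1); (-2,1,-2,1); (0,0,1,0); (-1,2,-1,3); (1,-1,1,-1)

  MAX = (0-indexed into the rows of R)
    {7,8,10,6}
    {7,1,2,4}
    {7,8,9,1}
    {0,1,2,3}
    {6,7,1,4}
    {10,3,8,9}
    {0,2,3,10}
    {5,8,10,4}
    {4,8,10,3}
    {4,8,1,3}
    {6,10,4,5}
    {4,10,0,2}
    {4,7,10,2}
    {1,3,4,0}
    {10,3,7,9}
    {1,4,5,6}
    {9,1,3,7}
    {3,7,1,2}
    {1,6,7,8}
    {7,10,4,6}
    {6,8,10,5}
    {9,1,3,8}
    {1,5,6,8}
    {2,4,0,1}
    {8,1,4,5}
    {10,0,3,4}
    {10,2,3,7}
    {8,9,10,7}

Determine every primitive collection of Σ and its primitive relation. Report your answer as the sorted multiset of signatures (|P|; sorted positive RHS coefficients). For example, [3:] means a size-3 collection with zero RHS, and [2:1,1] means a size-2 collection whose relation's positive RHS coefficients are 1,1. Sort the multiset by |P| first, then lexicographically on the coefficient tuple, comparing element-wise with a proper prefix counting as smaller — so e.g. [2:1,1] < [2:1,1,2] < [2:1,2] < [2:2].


Primitive collections (21):

  P={1,10}:  v_{1} + v_{10} = 0 ; sig = [2:]
  P={4,9}:  v_{4} + v_{9} = 0 ; sig = [2:]
  P={2,8}:  v_{2} + v_{8} = v_{4} ; sig = [2:1]
  P={3,5}:  v_{3} + v_{5} = v_{4} ; sig = [2:1]
  P={5,7}:  v_{5} + v_{7} = v_{6} ; sig = [2:1]
  P={0,9}:  v_{0} + v_{9} = v_{2} + v_{3} ; sig = [2:1,1]
  P={2,9}:  v_{2} + v_{9} = v_{3} + v_{7} ; sig = [2:1,1]
  P={3,6}:  v_{3} + v_{6} = v_{4} + v_{7} ; sig = [2:1,1]
  P={5,9}:  v_{5} + v_{9} = v_{7} + v_{8} ; sig = [2:1,1]
  P={0,6}:  v_{0} + v_{6} = v_{2} + 2·v_{4} + v_{7} ; sig = [2:1,1,2]
  P={0,5}:  v_{0} + v_{5} = v_{2} + 2·v_{4} ; sig = [2:1,2]
  P={0,8}:  v_{0} + v_{8} = v_{3} + 2·v_{4} ; sig = [2:1,2]
  P={2,5}:  v_{2} + v_{5} = 2·v_{4} + v_{7} ; sig = [2:1,2]
  P={6,9}:  v_{6} + v_{9} = 2·v_{7} + v_{8} ; sig = [2:1,2]
  P={0,7}:  v_{0} + v_{7} = 2·v_{2} ; sig = [2:2]
  P={2,6}:  v_{2} + v_{6} = 2·v_{4} + 2·v_{7} ; sig = [2:2,2]
  P={3,7,8}:  v_{3} + v_{7} + v_{8} = 0 ; sig = [3:]
  P={2,3,4}:  v_{2} + v_{3} + v_{4} = v_{0} ; sig = [3:1]
  P={3,4,7}:  v_{3} + v_{4} + v_{7} = v_{2} ; sig = [3:1]
  P={4,7,8}:  v_{4} + v_{7} + v_{8} = v_{5} ; sig = [3:1]
  P={4,6,8}:  v_{4} + v_{6} + v_{8} = 2·v_{5} ; sig = [3:2]

Hence PRS(X_Σ) =
    |P|=2: 16 collections, coeffs (), (), (1), (1), (1), (1,1), (1,1), (1,1), (1,1), (1,1,2), (1,2), (1,2), (1,2), (1,2), (2), (2,2)
    |P|=3: 5 collections, coeffs (), (1), (1), (1), (2)


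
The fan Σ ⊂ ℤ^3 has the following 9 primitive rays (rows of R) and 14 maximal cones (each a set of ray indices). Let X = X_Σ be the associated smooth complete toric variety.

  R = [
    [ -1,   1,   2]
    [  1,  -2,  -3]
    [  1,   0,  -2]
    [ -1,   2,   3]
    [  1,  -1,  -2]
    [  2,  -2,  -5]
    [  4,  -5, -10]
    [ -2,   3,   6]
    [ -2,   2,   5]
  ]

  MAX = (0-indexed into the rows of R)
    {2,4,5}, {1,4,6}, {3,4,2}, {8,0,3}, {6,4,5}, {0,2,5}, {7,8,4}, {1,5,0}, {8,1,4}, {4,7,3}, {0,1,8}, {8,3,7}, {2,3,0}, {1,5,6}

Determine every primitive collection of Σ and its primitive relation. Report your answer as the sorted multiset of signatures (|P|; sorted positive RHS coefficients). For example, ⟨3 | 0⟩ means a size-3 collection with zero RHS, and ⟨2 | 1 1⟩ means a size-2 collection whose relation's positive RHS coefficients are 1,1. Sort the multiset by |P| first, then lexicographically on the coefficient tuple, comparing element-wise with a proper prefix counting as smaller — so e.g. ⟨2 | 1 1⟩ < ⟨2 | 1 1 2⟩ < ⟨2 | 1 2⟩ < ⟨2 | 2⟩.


|primitive collections| = 17. Relations:

  • {0,4}:  v_{0} + v_{4} = 0  so sig = ⟨2 | 0⟩
  • {1,3}:  v_{1} + v_{3} = 0  so sig = ⟨2 | 0⟩
  • {5,8}:  v_{5} + v_{8} = 0  so sig = ⟨2 | 0⟩
  • {1,2}:  v_{1} + v_{2} = v_{5}  so sig = ⟨2 | 1⟩
  • {2,8}:  v_{2} + v_{8} = v_{3}  so sig = ⟨2 | 1⟩
  • {3,5}:  v_{3} + v_{5} = v_{2}  so sig = ⟨2 | 1⟩
  • {0,6}:  v_{0} + v_{6} = v_{1} + v_{5}  so sig = ⟨2 | 1 1⟩
  • {0,7}:  v_{0} + v_{7} = v_{3} + v_{8}  so sig = ⟨2 | 1 1⟩
  • {1,7}:  v_{1} + v_{7} = v_{4} + v_{8}  so sig = ⟨2 | 1 1⟩
  • {3,6}:  v_{3} + v_{6} = v_{4} + v_{5}  so sig = ⟨2 | 1 1⟩
  • {5,7}:  v_{5} + v_{7} = v_{3} + v_{4}  so sig = ⟨2 | 1 1⟩
  • {6,8}:  v_{6} + v_{8} = v_{1} + v_{4}  so sig = ⟨2 | 1 1⟩
  • {2,6}:  v_{2} + v_{6} = v_{4} + 2·v_{5}  so sig = ⟨2 | 1 2⟩
  • {2,7}:  v_{2} + v_{7} = 2·v_{3} + v_{4}  so sig = ⟨2 | 1 2⟩
  • {6,7}:  v_{6} + v_{7} = 2·v_{4}  so sig = ⟨2 | 2⟩
  • {1,4,5}:  v_{1} + v_{4} + v_{5} = v_{6}  so sig = ⟨3 | 1⟩
  • {3,4,8}:  v_{3} + v_{4} + v_{8} = v_{7}  so sig = ⟨3 | 1⟩

Hence PRS(X_Σ) =
{ ⟨2 | 0⟩ ×3,  ⟨2 | 1⟩ ×3,  ⟨2 | 1 1⟩ ×6,  ⟨2 | 1 2⟩ ×2,  ⟨2 | 2⟩,  ⟨3 | 1⟩ ×2 }


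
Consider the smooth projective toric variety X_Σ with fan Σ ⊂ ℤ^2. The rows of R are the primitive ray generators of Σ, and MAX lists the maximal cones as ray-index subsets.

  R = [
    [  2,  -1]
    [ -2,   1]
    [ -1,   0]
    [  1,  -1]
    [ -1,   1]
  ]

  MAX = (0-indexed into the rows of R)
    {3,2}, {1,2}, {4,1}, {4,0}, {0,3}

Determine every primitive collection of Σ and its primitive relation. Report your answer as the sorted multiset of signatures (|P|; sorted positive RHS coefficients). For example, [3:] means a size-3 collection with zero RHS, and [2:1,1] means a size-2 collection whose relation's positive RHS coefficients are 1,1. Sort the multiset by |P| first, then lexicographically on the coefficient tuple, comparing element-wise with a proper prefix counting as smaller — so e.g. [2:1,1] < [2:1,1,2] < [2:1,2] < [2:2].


The 5 primitive collections of Σ (r=5, n=2):

  {0,1}:  v_{0} + v_{1} = 0  ⇒ sig = [2:]
  {3,4}:  v_{3} + v_{4} = 0  ⇒ sig = [2:]
  {0,2}:  v_{0} + v_{2} = v_{3}  ⇒ sig = [2:1]
  {1,3}:  v_{1} + v_{3} = v_{2}  ⇒ sig = [2:1]
  {2,4}:  v_{2} + v_{4} = v_{1}  ⇒ sig = [2:1]

so the primitive-relation signature multiset is
    [2:]
    [2:]
    [2:1]
    [2:1]
    [2:1]


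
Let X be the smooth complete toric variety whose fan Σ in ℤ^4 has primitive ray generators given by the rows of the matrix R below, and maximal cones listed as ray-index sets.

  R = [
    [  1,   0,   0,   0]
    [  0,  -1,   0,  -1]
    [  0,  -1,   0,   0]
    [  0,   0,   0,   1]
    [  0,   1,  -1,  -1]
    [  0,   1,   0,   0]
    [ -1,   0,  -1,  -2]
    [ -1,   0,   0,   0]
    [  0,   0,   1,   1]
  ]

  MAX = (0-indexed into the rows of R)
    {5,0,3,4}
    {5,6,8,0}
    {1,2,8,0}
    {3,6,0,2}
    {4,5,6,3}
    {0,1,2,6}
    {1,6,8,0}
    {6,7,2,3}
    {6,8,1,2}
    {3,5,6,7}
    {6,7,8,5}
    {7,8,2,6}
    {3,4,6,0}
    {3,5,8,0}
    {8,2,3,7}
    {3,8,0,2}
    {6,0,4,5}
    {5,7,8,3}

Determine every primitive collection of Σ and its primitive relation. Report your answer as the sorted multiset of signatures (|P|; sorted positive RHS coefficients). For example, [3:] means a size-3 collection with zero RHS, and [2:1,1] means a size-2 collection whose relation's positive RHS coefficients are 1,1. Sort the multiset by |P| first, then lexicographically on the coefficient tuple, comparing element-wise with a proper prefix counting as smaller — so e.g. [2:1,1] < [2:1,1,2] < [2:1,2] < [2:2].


The 12 primitive collections of Σ (r=9, n=4):

  • {0,7}:  v_{0} + v_{7} = 0  so sig = [2:]
  • {2,5}:  v_{2} + v_{5} = 0  so sig = [2:]
  • {1,3}:  v_{1} + v_{3} = v_{2}  so sig = [2:1]
  • {4,8}:  v_{4} + v_{8} = v_{5}  so sig = [2:1]
  • {1,4}:  v_{1} + v_{4} = v_{0} + v_{6}  so sig = [2:1,1]
  • {1,5}:  v_{1} + v_{5} = v_{0} + v_{6} + v_{8}  so sig = [2:1,1,1]
  • {1,7}:  v_{1} + v_{7} = v_{2} + v_{6} + v_{8}  so sig = [2:1,1,1]
  • {2,4}:  v_{2} + v_{4} = v_{0} + v_{3} + v_{6}  so sig = [2:1,1,1]
  • {4,7}:  v_{4} + v_{7} = v_{3} + v_{5} + v_{6}  so sig = [2:1,1,1]
  • {3,6,8}:  v_{3} + v_{6} + v_{8} = v_{7}  so sig = [3:1]
  • {0,2,6,8}:  v_{0} + v_{2} + v_{6} + v_{8} = v_{1}  so sig = [4:1]
  • {0,3,5,6}:  v_{0} + v_{3} + v_{5} + v_{6} = v_{4}  so sig = [4:1]

so the primitive-relation signature multiset is
    [2:]
    [2:]
    [2:1]
    [2:1]
    [2:1,1]
    [2:1,1,1]
    [2:1,1,1]
    [2:1,1,1]
    [2:1,1,1]
    [3:1]
    [4:1]
    [4:1]


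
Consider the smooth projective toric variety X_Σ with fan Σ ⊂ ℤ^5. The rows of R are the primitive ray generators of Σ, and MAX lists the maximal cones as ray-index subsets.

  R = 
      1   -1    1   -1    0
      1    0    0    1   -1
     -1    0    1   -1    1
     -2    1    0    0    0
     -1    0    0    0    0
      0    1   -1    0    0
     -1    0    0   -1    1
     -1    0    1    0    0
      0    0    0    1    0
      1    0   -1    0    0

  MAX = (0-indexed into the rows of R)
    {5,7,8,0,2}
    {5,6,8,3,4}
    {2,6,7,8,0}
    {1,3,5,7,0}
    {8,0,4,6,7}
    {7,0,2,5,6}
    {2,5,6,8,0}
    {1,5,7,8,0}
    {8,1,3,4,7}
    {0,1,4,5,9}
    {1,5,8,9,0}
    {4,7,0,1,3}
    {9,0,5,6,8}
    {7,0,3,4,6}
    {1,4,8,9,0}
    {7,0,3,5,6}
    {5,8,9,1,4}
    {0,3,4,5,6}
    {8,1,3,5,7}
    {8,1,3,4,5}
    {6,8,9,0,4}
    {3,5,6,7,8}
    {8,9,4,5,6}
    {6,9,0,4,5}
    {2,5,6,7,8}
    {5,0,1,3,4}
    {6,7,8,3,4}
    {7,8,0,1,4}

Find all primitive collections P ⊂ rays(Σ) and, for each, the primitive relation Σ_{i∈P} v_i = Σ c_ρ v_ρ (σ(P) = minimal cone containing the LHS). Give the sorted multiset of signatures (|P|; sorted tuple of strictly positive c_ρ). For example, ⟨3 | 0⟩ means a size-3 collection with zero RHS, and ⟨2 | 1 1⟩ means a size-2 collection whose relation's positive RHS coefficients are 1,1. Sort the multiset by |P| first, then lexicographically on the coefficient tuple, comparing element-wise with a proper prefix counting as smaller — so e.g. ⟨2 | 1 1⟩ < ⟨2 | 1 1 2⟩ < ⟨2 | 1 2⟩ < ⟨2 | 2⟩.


|primitive collections| = 11. Relations:

  • {1,6}:  v_{1} + v_{6} = 0  →  sig = ⟨2 | 0⟩
  • {7,9}:  v_{7} + v_{9} = 0  →  sig = ⟨2 | 0⟩
  • {2,4}:  v_{2} + v_{4} = v_{6} + v_{7}  →  sig = ⟨2 | 1 1⟩
  • {3,9}:  v_{3} + v_{9} = v_{4} + v_{5}  →  sig = ⟨2 | 1 1⟩
  • {1,2}:  v_{1} + v_{2} = v_{0} + v_{5} + v_{7} + v_{8}  →  sig = ⟨2 | 1 1 1 1⟩
  • {2,9}:  v_{2} + v_{9} = v_{0} + v_{5} + v_{6} + v_{8}  →  sig = ⟨2 | 1 1 1 1⟩
  • {2,3}:  v_{2} + v_{3} = v_{5} + v_{6} + 2·v_{7}  →  sig = ⟨2 | 1 1 2⟩
  • {0,3,8}:  v_{0} + v_{3} + v_{8} = v_{7}  →  sig = ⟨3 | 1⟩
  • {4,5,7}:  v_{4} + v_{5} + v_{7} = v_{3}  →  sig = ⟨3 | 1⟩
  • {0,4,5,8}:  v_{0} + v_{4} + v_{5} + v_{8} = 0  →  sig = ⟨4 | 0⟩
  • {0,5,6,7,8}:  v_{0} + v_{5} + v_{6} + v_{7} + v_{8} = v_{2}  →  sig = ⟨5 | 1⟩

Sorted signature multiset PRS(X):
    |P|=2: 7 collections, coeffs (), (), (1,1), (1,1), (1,1,1,1), (1,1,1,1), (1,1,2)
    |P|=3: 2 collections, coeffs (1), (1)
    |P|=4: 1 collection, coeffs ()
    |P|=5: 1 collection, coeffs (1)
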